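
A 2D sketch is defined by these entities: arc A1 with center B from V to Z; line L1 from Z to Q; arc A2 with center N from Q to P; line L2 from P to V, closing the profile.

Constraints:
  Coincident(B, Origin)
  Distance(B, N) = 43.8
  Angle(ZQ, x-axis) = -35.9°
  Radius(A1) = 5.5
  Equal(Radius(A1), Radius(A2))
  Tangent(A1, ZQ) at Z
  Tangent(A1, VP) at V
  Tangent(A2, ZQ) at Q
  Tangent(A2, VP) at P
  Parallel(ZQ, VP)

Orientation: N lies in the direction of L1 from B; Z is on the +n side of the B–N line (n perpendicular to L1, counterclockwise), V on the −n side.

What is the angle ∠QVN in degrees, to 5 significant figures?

6.9406°

The slot axis is L1's direction at -35.9°, so u = (cos -35.9°, sin -35.9°) = (0.81004, -0.58637) and n = (−sin -35.9°, cos -35.9°) = (0.58637, 0.81004). B is at the origin and N lies 43.8 along u from B, so N = 43.8·u = (35.480, -25.683). Tangency of A1 to both parallel lines with radius 5.5 puts Z and V at B ± 5.5·n: Z = (3.2250, 4.4552), V = (-3.2250, -4.4552). Equal radii place Q and P the same way about N: Q = N + 5.5·n = (38.705, -21.228), P = N − 5.5·n = (32.255, -30.138). Then cos ∠QVN = VQ·VN / (|VQ||VN|), giving 6.9406°.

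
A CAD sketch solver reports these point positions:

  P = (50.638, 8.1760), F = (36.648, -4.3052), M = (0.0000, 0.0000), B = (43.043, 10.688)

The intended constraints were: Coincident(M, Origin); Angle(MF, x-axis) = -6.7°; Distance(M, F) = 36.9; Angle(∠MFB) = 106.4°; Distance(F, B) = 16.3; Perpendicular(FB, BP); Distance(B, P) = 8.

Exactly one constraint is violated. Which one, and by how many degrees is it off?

Perpendicular(FB, BP) — off by 4.80°.

M = (0.00, 0.00) ✓; MF at -6.700° ✓; |MF| = 36.90 ✓; ∠MFB = 106.4° ✓; |FB| = 16.30 ✓; ∠(FB, BP) = 85.20° ✗; |BP| = 8.000 ✓.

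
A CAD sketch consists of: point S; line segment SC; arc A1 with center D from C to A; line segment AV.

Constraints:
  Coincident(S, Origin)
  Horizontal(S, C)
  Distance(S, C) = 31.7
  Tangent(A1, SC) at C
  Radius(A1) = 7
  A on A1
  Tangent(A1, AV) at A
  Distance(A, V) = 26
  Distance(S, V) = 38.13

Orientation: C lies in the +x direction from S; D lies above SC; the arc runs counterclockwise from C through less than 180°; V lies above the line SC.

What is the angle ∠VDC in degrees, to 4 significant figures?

156.8°

Checks: ∠(DC, CS) = 90.00° ✓; |DC| = 7.000 ✓; |DA| = 7.000 ✓; ∠(DA, AV) = 90.00° ✓; |AV| = 26.00 ✓; |SV| = 38.13 ✓.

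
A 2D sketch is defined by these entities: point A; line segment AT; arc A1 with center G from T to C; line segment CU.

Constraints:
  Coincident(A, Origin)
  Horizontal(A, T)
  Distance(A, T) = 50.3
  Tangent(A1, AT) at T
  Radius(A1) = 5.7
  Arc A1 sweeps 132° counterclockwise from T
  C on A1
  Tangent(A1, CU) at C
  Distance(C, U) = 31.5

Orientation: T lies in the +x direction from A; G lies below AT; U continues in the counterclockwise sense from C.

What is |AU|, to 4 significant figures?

74.78

A is at the origin; AT is horizontal with |AT| = 50.3 and T on the +x side, so T = (50.30, 0.000). A1 meets AT tangentially, so GT is at right angles to AT, so G = T + (0, -5.7) = (50.30, -5.700). On A1, T sits at bearing 90° from G; a 132° counterclockwise sweep puts C at bearing 222°, so C = G + 5.7·(cos 222°, sin 222°) = (46.06, -9.514). The tangent condition forces GC to be normal to CU, so CU runs along (−sin 222°, cos 222°); with |CU| = 31.5, U = (67.14, -32.92). Then |AU| = |U − A| = 74.78.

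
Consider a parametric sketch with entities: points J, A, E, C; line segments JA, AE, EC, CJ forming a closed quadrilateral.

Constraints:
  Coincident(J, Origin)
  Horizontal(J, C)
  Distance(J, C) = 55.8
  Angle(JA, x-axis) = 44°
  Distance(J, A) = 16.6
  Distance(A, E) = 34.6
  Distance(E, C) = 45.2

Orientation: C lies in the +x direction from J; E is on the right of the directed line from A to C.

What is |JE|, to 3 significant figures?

28.2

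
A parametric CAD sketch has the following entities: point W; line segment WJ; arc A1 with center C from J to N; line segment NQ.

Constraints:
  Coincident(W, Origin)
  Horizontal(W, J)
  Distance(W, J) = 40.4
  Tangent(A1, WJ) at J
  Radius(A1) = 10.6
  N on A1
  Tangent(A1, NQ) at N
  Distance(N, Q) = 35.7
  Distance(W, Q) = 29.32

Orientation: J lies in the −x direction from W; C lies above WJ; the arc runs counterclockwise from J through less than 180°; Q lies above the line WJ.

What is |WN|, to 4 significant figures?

33.06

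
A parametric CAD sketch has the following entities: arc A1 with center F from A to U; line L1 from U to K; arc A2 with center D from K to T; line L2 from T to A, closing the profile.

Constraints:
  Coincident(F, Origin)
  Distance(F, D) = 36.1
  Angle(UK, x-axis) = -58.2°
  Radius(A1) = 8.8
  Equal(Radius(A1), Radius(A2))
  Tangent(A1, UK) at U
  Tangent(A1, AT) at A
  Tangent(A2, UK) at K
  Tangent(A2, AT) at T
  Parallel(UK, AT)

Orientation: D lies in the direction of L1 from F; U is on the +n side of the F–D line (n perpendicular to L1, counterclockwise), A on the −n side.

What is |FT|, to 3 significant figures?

37.2

The slot axis is L1's direction at -58.2°, so u = (cos -58.2°, sin -58.2°) = (0.527, -0.850) and n = (−sin -58.2°, cos -58.2°) = (0.850, 0.527). F is at the origin and D lies 36.1 along u from F, so D = 36.1·u = (19.0, -30.7). Tangency of A1 to both parallel lines with radius 8.8 puts U and A at F ± 8.8·n: U = (7.48, 4.64), A = (-7.48, -4.64). Equal radii place K and T the same way about D: K = D + 8.8·n = (26.5, -26.0), T = D − 8.8·n = (11.5, -35.3). Then |FT| = |T − F| = 37.2.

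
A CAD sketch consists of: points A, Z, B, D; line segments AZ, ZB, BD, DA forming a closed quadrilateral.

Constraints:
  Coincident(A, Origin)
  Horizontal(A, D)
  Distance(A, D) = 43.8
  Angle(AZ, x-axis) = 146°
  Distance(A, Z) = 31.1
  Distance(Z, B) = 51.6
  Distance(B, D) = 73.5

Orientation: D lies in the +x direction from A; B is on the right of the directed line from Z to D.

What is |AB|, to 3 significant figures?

40.2

Checks: |ZB| = 51.60 ✓; |BD| = 73.50 ✓.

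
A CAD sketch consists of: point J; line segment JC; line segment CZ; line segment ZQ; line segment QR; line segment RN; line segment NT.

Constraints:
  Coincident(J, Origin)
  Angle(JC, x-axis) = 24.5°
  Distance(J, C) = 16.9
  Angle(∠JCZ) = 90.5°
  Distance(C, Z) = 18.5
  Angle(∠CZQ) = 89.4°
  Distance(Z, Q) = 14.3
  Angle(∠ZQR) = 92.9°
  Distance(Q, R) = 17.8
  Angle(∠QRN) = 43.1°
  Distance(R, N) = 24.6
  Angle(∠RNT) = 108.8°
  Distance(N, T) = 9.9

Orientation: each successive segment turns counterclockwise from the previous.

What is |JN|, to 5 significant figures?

26.455

J is at the origin; JC runs at 24.5° with length 16.9, so C = (15.378, 7.0083). ∠JCZ = 90.5° gives CZ at 114.00° from the x-axis; with |CZ| = 18.5, Z = (7.8537, 23.909). ∠CZQ = 89.4° gives ZQ at -155.40° from the x-axis; with |ZQ| = 14.3, Q = (-5.1484, 17.956). ∠ZQR = 92.9° gives QR at -68.300° from the x-axis; with |QR| = 17.8, R = (1.4331, 1.4175). ∠QRN = 43.1° gives RN at 68.600° from the x-axis; with |RN| = 24.6, N = (10.409, 24.322). Then |JN| = |N − J| = 26.455.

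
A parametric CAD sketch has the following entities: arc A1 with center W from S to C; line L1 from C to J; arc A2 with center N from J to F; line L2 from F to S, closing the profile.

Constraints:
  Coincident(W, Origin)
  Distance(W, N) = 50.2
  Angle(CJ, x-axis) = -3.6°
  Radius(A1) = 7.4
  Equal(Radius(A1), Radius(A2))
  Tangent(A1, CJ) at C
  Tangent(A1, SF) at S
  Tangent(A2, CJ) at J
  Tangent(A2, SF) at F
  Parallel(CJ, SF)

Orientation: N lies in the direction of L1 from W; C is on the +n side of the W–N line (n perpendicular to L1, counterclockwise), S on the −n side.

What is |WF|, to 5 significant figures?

50.742

Tangency of A1 to both parallel lines with radius 7.4 puts C and S at W ± 7.4·n: C = (0.46465, 7.3854), S = (-0.46465, -7.3854). Equal radii place J and F the same way about N: J = N + 7.4·n = (50.566, 4.2333), F = N − 7.4·n = (49.636, -10.537). Then |WF| = |F − W| = 50.742.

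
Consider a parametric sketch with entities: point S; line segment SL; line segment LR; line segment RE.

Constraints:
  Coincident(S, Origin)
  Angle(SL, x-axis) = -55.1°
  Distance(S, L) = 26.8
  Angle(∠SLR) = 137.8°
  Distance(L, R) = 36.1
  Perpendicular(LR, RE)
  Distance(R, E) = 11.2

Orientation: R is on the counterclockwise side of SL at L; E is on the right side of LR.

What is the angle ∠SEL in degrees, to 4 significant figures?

10.32°

S is at the origin; SL runs at -55.1° with length 26.8, so L = 26.8·(cos -55.1°, sin -55.1°) = (15.33, -21.98). ∠SLR = 137.8°, so LR runs at -55.1° + (180° − 137.8°) = -12.90° from the x-axis; with |LR| = 36.1, R = L + 36.1·(cos -12.90°, sin -12.90°) = (50.52, -30.04). LR ⟂ RE; with |RE| = 11.2 on the right of LR, E = R + 11.2·(-0.2233, -0.9748) = (48.02, -40.96). Then cos ∠SEL = ES·EL / (|ES||EL|), giving 10.32°.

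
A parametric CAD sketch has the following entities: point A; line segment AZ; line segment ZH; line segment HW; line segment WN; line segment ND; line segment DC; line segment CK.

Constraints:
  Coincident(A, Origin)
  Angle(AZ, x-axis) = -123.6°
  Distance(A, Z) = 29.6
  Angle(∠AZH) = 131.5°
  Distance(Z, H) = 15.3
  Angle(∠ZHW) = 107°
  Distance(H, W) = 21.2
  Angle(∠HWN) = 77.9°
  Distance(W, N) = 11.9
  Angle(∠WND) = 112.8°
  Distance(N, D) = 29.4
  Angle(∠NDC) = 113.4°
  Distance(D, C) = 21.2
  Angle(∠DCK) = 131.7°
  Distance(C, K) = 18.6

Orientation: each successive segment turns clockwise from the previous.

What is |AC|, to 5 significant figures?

52.150

∠WND = 112.8° gives ND at -54.400° from the x-axis; with |ND| = 29.4, D = (-11.742, -28.797). ∠NDC = 113.4° gives DC at -121.00° from the x-axis; with |DC| = 21.2, C = (-22.661, -46.969). Then |AC| = |C − A| = 52.150.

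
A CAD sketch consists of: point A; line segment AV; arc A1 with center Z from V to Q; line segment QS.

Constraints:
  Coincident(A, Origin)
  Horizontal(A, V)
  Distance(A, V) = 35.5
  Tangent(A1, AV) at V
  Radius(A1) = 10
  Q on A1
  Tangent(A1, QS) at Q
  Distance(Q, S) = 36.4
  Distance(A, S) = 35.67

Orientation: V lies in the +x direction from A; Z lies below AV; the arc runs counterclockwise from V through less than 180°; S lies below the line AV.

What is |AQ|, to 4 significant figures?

27.51

Checks: |ZQ| = 10.00 ✓; ∠(ZQ, QS) = 90.00° ✓; |QS| = 36.40 ✓; |AS| = 35.67 ✓.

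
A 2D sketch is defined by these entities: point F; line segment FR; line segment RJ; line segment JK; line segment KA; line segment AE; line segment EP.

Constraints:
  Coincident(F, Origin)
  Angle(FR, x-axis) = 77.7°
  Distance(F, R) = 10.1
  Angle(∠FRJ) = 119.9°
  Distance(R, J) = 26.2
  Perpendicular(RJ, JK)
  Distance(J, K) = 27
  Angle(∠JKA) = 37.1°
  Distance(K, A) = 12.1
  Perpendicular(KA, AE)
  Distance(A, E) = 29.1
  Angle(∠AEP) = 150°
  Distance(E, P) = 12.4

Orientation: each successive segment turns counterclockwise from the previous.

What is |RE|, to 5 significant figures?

42.111

F is at the origin; FR runs at 77.7° with length 10.1, so R = (2.1516, 9.8682). ∠FRJ = 119.9° gives RJ at 137.80° from the x-axis; with |RJ| = 26.2, J = (-17.257, 27.467). RJ is perpendicular to JK, so JK runs at -132.20°; with |JK| = 27.0, K = (-35.394, 7.4655). ∠JKA = 37.1° gives KA at 10.700° from the x-axis; with |KA| = 12.1, A = (-23.504, 9.7121). The perpendicularity gives AE at right angles to KA, so AE runs at 100.70°; with |AE| = 29.1, E = (-28.907, 38.306). Then |RE| = |E − R| = 42.111.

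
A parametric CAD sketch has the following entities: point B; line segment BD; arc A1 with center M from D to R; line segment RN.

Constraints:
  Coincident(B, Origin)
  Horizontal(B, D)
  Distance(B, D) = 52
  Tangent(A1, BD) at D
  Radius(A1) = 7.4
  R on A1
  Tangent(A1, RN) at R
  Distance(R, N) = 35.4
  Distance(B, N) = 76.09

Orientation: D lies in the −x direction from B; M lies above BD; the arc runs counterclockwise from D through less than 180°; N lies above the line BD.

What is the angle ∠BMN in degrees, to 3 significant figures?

117°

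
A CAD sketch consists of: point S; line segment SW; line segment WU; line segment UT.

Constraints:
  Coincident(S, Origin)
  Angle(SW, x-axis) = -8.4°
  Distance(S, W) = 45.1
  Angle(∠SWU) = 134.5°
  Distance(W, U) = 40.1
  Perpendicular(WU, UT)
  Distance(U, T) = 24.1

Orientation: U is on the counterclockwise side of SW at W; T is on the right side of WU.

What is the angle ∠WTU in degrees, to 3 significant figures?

59.0°

∠SWU = 134.5°, so WU runs at -8.4° + (180° − 134.5°) = 37.1° from the x-axis; with |WU| = 40.1, U = W + 40.1·(cos 37.1°, sin 37.1°) = (76.6, 17.6). WU ⟂ UT; with |UT| = 24.1 on the right of WU, T = U + 24.1·(0.603, -0.798) = (91.1, -1.62). Then cos ∠WTU = TW·TU / (|TW||TU|), giving 59.0°.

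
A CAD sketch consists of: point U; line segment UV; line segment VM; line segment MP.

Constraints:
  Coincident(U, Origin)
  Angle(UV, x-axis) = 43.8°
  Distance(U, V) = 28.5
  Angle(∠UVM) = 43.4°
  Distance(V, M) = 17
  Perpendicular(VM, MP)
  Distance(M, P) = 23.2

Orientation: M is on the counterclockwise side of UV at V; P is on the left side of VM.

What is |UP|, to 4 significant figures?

5.180

U is at the origin; UV runs at 43.8° with length 28.5, so V = 28.5·(cos 43.8°, sin 43.8°) = (20.57, 19.73). ∠UVM = 43.4°, so VM runs at 43.8° + (180° − 43.4°) = 180.4° from the x-axis; with |VM| = 17.0, M = V + 17.0·(cos 180.4°, sin 180.4°) = (3.571, 19.61). The perpendicularity gives MP at right angles to VM; with |MP| = 23.2 on the left of VM, P = M + 23.2·(0.006981, -1.000) = (3.733, -3.592). Then |UP| = |P − U| = 5.180.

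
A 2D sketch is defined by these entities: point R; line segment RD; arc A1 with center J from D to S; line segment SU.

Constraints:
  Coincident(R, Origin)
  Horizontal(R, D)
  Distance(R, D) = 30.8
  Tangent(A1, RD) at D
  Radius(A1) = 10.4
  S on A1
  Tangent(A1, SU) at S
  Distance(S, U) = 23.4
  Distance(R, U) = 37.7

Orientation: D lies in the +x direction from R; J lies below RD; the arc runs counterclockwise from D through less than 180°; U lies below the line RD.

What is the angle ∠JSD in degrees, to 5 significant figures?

47.385°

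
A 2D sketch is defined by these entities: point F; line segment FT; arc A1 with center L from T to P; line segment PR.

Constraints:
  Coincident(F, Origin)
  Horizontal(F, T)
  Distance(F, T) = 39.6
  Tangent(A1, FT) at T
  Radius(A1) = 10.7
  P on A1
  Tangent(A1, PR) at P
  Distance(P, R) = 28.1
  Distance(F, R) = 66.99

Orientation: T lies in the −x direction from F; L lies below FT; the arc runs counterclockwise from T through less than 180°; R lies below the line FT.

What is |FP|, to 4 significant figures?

50.60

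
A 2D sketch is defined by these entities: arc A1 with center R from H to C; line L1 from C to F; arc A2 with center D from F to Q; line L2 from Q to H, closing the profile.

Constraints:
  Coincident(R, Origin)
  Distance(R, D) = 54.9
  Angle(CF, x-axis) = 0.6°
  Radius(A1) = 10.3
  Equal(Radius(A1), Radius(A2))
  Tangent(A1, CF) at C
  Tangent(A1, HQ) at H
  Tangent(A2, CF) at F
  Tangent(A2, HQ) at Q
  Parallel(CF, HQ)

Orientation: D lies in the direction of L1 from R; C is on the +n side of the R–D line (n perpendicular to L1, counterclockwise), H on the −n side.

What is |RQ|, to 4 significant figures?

55.86

Tangency of A1 to both parallel lines with radius 10.3 puts C and H at R ± 10.3·n: C = (-0.1079, 10.30), H = (0.1079, -10.30). Equal radii place F and Q the same way about D: F = D + 10.3·n = (54.79, 10.87), Q = D − 10.3·n = (55.00, -9.725). Then |RQ| = |Q − R| = 55.86.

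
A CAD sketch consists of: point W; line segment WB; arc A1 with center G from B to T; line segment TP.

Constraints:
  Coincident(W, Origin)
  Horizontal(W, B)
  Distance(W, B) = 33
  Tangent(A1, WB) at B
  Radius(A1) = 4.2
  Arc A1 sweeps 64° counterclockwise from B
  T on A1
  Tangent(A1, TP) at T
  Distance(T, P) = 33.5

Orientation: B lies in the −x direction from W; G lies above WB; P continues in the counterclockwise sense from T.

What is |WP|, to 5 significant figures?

35.575

On A1, B sits at bearing -90° from G; a 64° counterclockwise sweep puts T at bearing -26°, so T = G + 4.2·(cos -26°, sin -26°) = (-29.225, 2.3588). Tangency of A1 to TP means the radius GT is perpendicular to TP, so TP runs along (−sin -26°, cos -26°); with |TP| = 33.5, P = (-14.540, 32.468). Then |WP| = |P − W| = 35.575.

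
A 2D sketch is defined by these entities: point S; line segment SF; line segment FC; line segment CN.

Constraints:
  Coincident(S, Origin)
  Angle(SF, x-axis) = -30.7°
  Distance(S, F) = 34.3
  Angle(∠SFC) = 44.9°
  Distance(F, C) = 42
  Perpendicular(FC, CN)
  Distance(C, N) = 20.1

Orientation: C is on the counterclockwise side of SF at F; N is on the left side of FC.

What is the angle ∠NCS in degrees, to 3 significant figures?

36.2°

S is at the origin; SF runs at -30.7° with length 34.3, so F = 34.3·(cos -30.7°, sin -30.7°) = (29.5, -17.5). ∠SFC = 44.9°, so FC runs at -30.7° + (180° − 44.9°) = 104° from the x-axis; with |FC| = 42.0, C = F + 42.0·(cos 104°, sin 104°) = (19.0, 23.2). FC ⟂ CN; with |CN| = 20.1 on the left of FC, N = C + 20.1·(-0.969, -0.249) = (-0.421, 18.2). Then cos ∠NCS = CN·CS / (|CN||CS|), giving 36.2°.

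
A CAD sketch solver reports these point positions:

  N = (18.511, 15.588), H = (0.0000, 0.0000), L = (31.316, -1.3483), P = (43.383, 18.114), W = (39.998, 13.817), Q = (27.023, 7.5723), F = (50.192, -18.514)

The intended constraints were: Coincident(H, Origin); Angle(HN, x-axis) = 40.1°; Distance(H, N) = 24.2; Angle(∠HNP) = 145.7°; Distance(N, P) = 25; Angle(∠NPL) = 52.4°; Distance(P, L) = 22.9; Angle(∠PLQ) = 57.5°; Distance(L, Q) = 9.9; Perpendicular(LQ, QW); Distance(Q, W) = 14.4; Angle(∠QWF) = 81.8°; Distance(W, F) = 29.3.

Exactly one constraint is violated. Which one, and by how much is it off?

Distance(W, F) = 29.3 — off by 4.60.

H = (0.00, 0.00) ✓; HN at 40.10° ✓; |HN| = 24.20 ✓; ∠HNP = 145.7° ✓; |NP| = 25.00 ✓; ∠NPL = 52.40° ✓; |PL| = 22.90 ✓; ∠PLQ = 57.50° ✓; |LQ| = 9.900 ✓; ∠(LQ, QW) = 90.00° ✓; |QW| = 14.40 ✓; ∠QWF = 81.80° ✓; |WF| = 33.90 ✗.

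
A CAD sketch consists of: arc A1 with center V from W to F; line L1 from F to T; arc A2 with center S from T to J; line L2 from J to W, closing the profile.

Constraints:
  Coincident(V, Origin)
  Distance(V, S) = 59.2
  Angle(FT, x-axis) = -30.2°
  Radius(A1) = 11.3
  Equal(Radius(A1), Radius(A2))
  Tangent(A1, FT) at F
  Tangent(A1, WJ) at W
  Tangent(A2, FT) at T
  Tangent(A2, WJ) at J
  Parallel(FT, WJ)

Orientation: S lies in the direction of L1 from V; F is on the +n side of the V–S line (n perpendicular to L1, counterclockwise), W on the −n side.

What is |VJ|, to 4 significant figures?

60.27

Tangency of A1 to both parallel lines with radius 11.3 puts F and W at V ± 11.3·n: F = (5.684, 9.766), W = (-5.684, -9.766). Equal radii place T and J the same way about S: T = S + 11.3·n = (56.85, -20.01), J = S − 11.3·n = (45.48, -39.55). Then |VJ| = |J − V| = 60.27.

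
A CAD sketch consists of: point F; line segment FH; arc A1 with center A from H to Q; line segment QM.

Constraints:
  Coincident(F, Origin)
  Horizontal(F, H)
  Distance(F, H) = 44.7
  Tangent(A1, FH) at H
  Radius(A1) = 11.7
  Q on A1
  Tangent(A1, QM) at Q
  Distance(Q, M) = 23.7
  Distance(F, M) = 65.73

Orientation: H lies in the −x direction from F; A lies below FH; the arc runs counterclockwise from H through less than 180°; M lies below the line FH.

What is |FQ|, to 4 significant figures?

57.73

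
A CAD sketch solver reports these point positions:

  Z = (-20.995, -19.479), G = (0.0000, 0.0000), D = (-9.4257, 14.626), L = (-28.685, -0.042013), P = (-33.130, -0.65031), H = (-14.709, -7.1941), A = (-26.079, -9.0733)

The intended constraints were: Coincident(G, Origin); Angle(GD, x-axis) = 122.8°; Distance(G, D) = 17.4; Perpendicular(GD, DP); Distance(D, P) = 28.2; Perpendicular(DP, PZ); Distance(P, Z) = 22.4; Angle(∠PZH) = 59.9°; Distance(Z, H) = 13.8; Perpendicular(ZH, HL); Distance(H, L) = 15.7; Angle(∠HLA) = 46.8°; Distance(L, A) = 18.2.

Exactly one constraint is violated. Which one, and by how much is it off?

Distance(L, A) = 18.2 — off by 8.80.

G = (0.00, 0.00) ✓; GD at 122.8° ✓; |GD| = 17.40 ✓; ∠(GD, DP) = 90.00° ✓; |DP| = 28.20 ✓; ∠(DP, PZ) = 90.00° ✓; |PZ| = 22.40 ✓; ∠PZH = 59.90° ✓; |ZH| = 13.80 ✓; ∠(ZH, HL) = 90.00° ✓; |HL| = 15.70 ✓; ∠HLA = 46.80° ✓; |LA| = 9.400 ✗.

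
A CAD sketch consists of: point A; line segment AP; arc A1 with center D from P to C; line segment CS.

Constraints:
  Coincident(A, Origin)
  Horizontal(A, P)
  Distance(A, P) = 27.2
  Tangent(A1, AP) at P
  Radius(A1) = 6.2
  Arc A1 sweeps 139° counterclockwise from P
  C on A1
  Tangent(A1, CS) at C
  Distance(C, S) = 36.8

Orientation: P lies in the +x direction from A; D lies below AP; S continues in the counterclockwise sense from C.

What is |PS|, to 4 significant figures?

42.29

A is at the origin; AP is horizontal with |AP| = 27.2 and P on the +x side, so P = (27.20, 0.000). Since A1 is tangent to AP there, DP ⟂ AP, so D = P + (0, -6.2) = (27.20, -6.200). On A1, P sits at bearing 90° from D; a 139° counterclockwise sweep puts C at bearing 229°, so C = D + 6.2·(cos 229°, sin 229°) = (23.13, -10.88). Tangency of A1 to CS means the radius DC is perpendicular to CS, so CS runs along (−sin 229°, cos 229°); with |CS| = 36.8, S = (50.91, -35.02). Then |PS| = |S − P| = 42.29.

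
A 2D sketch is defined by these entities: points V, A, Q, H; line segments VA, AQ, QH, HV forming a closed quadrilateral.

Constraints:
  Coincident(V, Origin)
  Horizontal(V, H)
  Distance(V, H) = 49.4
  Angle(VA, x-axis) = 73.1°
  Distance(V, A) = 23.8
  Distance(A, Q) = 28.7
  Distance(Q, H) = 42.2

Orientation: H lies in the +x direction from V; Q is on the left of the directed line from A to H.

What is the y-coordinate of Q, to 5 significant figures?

38.073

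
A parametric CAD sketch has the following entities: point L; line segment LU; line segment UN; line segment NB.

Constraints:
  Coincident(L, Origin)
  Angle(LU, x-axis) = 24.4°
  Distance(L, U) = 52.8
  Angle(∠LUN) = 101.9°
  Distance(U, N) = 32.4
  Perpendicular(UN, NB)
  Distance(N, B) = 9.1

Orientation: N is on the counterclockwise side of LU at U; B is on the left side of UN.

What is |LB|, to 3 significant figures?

60.7

∠LUN = 101.9°, so UN runs at 24.4° + (180° − 101.9°) = 102° from the x-axis; with |UN| = 32.4, N = U + 32.4·(cos 102°, sin 102°) = (41.1, 53.4). The perpendicularity gives NB at right angles to UN; with |NB| = 9.1 on the left of UN, B = N + 9.1·(-0.976, -0.216) = (32.2, 51.5). Then |LB| = |B − L| = 60.7.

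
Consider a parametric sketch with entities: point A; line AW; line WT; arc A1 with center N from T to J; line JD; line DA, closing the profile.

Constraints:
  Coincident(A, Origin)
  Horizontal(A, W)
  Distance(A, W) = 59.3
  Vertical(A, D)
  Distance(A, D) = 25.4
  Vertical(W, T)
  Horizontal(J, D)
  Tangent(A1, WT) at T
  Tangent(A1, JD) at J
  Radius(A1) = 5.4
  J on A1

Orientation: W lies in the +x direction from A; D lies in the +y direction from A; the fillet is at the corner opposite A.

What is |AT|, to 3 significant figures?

62.6

A is at the origin; AW is horizontal with |AW| = 59.3 and W on the +x side, so W = (59.3, 0.00). A and D share the same x with |AD| = 25.4 and D on the +y side, so D = (0.00, 25.4). The virtual corner opposite A is at (59.3, 25.4). A1 meets WT tangentially, so NT is at right angles to WT and tangency of A1 to JD means the radius NJ is perpendicular to JD, with radius 5.4, so the center N sits 5.4 in from both sides at N = (53.9, 20.0). That places the tangent points at T = (59.3, 20.0) on WT and J = (53.9, 25.4) on JD. Then |AT| = |T − A| = 62.6.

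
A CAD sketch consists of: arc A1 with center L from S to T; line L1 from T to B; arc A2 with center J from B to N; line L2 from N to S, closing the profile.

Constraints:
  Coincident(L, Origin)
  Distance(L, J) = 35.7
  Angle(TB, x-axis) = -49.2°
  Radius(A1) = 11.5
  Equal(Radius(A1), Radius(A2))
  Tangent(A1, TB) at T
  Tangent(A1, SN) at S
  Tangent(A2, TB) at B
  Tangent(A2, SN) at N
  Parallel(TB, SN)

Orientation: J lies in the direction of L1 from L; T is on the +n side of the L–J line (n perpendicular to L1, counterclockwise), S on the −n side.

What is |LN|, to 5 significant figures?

37.507

Tangency of A1 to both parallel lines with radius 11.5 puts T and S at L ± 11.5·n: T = (8.7054, 7.5143), S = (-8.7054, -7.5143). Equal radii place B and N the same way about J: B = J + 11.5·n = (32.033, -19.510), N = J − 11.5·n = (14.622, -34.539). Then |LN| = |N − L| = 37.507.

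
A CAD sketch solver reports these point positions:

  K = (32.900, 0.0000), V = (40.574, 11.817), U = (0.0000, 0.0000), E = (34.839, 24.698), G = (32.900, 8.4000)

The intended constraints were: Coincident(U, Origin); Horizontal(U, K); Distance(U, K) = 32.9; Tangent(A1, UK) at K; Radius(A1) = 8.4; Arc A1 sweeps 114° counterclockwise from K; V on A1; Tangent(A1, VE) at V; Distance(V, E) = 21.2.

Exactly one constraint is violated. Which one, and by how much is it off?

Distance(V, E) = 21.2 — off by 7.10.

U = (0.00, 0.00) ✓; U.y = 0.00, K.y = 0.00 ✓; |UK| = 32.90 ✓; ∠(GK, KU) = 90.00° ✓; |GK| = 8.400 ✓; bearing(G→V) − bearing(G→K) = 114.0° ✓; |GV| = 8.400 ✓; ∠(GV, VE) = 90.00° ✓; |VE| = 14.10 ✗.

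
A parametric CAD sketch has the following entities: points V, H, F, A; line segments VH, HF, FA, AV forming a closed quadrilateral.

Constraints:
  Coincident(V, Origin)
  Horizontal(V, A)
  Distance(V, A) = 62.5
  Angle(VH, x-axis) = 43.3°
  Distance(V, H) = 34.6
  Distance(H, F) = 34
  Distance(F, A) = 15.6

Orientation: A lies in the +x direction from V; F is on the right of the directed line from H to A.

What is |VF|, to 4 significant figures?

47.12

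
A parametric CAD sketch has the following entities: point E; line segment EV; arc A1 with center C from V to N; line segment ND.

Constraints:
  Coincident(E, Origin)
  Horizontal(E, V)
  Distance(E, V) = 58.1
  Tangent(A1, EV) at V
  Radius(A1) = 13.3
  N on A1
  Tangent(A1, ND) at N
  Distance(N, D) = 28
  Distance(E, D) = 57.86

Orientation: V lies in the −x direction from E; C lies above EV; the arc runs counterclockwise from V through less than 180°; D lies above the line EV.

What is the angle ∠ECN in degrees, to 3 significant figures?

7.02°

Checks: |EV| = 58.10 ✓; |CN| = 13.30 ✓; ∠(CN, ND) = 90.00° ✓; |ND| = 28.00 ✓; |ED| = 57.86 ✓.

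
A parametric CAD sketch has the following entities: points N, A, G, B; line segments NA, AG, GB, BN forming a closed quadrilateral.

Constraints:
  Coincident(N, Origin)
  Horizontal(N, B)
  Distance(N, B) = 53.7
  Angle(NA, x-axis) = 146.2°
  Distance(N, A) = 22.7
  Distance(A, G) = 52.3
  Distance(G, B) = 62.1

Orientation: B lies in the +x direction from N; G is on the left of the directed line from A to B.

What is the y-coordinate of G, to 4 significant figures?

50.36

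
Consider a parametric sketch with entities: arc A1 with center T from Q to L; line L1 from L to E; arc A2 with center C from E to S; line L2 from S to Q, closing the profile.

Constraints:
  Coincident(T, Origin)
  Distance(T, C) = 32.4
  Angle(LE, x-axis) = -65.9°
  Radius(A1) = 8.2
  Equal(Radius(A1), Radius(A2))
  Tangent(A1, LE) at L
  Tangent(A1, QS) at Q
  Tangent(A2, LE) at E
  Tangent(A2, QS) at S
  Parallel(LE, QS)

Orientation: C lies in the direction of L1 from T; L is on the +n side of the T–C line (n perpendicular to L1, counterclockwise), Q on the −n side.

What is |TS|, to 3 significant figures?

33.4

The slot axis is L1's direction at -65.9°, so u = (cos -65.9°, sin -65.9°) = (0.408, -0.913) and n = (−sin -65.9°, cos -65.9°) = (0.913, 0.408). T is at the origin and C lies 32.4 along u from T, so C = 32.4·u = (13.2, -29.6). Tangency of A1 to both parallel lines with radius 8.2 puts L and Q at T ± 8.2·n: L = (7.49, 3.35), Q = (-7.49, -3.35). Equal radii place E and S the same way about C: E = C + 8.2·n = (20.7, -26.2), S = C − 8.2·n = (5.74, -32.9). Then |TS| = |S − T| = 33.4.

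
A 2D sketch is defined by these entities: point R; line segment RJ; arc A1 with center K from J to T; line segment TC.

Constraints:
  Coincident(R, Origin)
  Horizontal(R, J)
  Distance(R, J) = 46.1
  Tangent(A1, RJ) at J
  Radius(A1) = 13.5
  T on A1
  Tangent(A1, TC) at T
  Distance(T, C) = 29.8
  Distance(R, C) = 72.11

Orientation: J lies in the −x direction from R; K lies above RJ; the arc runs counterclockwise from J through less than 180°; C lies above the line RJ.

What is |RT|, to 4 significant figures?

42.86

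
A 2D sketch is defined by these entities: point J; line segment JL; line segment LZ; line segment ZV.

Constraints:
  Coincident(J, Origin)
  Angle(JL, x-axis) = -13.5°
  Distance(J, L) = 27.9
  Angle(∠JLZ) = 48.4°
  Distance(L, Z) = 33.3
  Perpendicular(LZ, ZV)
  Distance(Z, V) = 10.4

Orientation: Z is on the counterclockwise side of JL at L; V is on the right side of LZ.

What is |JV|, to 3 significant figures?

34.6

J is at the origin; JL runs at -13.5° with length 27.9, so L = 27.9·(cos -13.5°, sin -13.5°) = (27.1, -6.51). ∠JLZ = 48.4°, so LZ runs at -13.5° + (180° − 48.4°) = 118° from the x-axis; with |LZ| = 33.3, Z = L + 33.3·(cos 118°, sin 118°) = (11.4, 22.9). The perpendicularity gives ZV at right angles to LZ; with |ZV| = 10.4 on the right of LZ, V = Z + 10.4·(0.882, 0.471) = (20.6, 27.8). Then |JV| = |V − J| = 34.6.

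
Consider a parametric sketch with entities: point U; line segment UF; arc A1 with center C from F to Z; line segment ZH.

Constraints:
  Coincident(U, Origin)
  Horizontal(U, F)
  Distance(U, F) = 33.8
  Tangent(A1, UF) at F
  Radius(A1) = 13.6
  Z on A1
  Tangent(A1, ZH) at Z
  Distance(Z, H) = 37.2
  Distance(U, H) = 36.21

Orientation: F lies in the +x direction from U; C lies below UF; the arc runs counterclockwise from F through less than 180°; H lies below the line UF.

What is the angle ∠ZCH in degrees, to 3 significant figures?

69.9°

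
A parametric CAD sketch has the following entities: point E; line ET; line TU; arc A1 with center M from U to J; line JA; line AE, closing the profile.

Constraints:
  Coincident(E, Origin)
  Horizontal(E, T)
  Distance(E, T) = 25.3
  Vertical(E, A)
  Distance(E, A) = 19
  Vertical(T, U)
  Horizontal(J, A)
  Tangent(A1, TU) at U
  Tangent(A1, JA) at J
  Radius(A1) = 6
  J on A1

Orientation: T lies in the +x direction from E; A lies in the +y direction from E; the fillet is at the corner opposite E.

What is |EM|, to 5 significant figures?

23.270

E is at the origin; E and T share the same y with |ET| = 25.3 and T on the +x side, so T = (25.300, 0.0000). E and A share the same x with |EA| = 19.0 and A on the +y side, so A = (0.0000, 19.000). The virtual corner opposite E is at (25.300, 19.000). The tangent condition forces MU to be normal to TU and since A1 is tangent to JA there, MJ ⟂ JA, with radius 6.0, so the center M sits 6.0 in from both sides at M = (19.300, 13.000). Then |EM| = |M − E| = 23.270.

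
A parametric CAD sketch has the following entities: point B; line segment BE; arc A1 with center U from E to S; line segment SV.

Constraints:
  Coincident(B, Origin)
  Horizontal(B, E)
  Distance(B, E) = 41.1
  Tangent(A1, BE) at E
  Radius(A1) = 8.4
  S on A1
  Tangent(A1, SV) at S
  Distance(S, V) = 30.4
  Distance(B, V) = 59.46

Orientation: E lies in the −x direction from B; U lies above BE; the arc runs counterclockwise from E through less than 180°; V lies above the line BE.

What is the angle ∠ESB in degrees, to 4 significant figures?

105.5°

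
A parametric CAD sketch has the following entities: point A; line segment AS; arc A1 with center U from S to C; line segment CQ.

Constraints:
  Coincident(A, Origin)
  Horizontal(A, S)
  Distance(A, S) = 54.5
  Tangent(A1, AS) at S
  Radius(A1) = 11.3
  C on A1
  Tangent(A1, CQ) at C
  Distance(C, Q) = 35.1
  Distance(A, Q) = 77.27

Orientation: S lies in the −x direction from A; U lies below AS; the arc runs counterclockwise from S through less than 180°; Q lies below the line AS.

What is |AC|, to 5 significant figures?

66.939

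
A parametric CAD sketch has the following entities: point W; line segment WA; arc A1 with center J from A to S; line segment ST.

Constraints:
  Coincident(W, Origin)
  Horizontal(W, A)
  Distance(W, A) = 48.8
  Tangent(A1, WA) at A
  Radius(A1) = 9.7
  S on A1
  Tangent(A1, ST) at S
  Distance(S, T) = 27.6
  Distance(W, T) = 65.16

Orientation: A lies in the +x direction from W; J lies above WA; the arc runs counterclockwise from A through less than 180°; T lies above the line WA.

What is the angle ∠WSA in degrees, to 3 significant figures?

39.7°

W is at the origin; W and A share the same y with |WA| = 48.8 and A on the +x side, so A = (48.8, 0.00). The tangent condition forces JA to be normal to WA, so J = A + (0, 9.7) = (48.8, 9.70). Since JS ⟂ ST (tangency), |JT| = √(9.7² + 27.6²) = 29.3 regardless of where S sits on A1. So T lies on both circle(W, 65.16) and circle(J, 29.3); the above-WA intersection is T = (52.4, 38.7). S is the foot of the tangent from T: S = (58.3, 11.8).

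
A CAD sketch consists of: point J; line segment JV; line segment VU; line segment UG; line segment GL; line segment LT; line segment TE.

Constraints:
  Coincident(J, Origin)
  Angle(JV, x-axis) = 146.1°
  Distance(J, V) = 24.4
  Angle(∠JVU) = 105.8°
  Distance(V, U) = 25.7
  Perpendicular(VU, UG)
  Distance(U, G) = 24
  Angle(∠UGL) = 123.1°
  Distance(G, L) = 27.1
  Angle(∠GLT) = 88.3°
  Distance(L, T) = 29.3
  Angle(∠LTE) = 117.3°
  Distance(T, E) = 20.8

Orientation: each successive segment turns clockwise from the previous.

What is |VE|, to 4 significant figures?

4.242

∠GLT = 88.3° gives LT at -166.7° from the x-axis; with |LT| = 29.3, T = (-10.96, -2.336). ∠LTE = 117.3° gives TE at 130.6° from the x-axis; with |TE| = 20.8, E = (-24.49, 13.46). Then |VE| = |E − V| = 4.242.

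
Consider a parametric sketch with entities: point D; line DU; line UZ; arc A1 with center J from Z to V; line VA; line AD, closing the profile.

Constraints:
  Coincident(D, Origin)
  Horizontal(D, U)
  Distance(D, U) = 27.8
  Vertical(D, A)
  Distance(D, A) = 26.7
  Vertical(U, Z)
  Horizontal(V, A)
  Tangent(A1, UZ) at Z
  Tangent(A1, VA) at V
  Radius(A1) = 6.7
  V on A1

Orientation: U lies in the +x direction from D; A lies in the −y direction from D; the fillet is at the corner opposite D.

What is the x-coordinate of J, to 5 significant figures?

21.100

D is at the origin; DU is horizontal with |DU| = 27.8 and U on the +x side, so U = (27.800, 0.0000). D and A share the same x with |DA| = 26.7 and A on the −y side, so A = (0.0000, -26.700). The virtual corner opposite D is at (27.800, -26.700). The tangent condition forces JZ to be normal to UZ and since A1 is tangent to VA there, JV ⟂ VA, with radius 6.7, so the center J sits 6.7 in from both sides at J = (21.100, -20.000). So J.x = 21.100.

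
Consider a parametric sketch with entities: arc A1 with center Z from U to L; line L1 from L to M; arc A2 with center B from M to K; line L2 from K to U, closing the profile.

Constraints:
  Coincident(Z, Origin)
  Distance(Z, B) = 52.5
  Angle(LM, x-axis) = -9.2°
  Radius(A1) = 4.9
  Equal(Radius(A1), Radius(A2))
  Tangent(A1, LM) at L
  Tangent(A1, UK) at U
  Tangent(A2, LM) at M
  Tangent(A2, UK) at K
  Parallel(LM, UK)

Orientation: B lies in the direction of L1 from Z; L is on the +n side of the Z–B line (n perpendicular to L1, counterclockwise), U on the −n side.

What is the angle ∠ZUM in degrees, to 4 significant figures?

79.43°

The slot axis is L1's direction at -9.2°, so u = (cos -9.2°, sin -9.2°) = (0.9871, -0.1599) and n = (−sin -9.2°, cos -9.2°) = (0.1599, 0.9871). Z is at the origin and B lies 52.5 along u from Z, so B = 52.5·u = (51.82, -8.394). Tangency of A1 to both parallel lines with radius 4.9 puts L and U at Z ± 4.9·n: L = (0.7834, 4.837), U = (-0.7834, -4.837). Equal radii place M and K the same way about B: M = B + 4.9·n = (52.61, -3.557), K = B − 4.9·n = (51.04, -13.23). Then cos ∠ZUM = UZ·UM / (|UZ||UM|), giving 79.43°.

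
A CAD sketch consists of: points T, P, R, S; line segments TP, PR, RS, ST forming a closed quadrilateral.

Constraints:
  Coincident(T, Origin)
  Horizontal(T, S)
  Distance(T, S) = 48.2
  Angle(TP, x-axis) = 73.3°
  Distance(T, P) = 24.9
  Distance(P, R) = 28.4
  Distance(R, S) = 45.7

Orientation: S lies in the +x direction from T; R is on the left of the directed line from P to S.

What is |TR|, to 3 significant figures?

50.9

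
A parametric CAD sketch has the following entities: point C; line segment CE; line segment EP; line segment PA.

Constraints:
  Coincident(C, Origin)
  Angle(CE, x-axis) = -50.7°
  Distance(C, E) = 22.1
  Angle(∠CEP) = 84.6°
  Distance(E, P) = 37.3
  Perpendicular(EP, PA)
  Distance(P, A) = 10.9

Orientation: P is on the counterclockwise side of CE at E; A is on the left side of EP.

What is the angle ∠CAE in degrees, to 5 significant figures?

33.785°

∠CEP = 84.6°, so EP runs at -50.7° + (180° − 84.6°) = 44.700° from the x-axis; with |EP| = 37.3, P = E + 37.3·(cos 44.700°, sin 44.700°) = (40.511, 9.1348). EP is perpendicular to PA; with |PA| = 10.9 on the left of EP, A = P + 10.9·(-0.70339, 0.71080) = (32.844, 16.882). Then cos ∠CAE = AC·AE / (|AC||AE|), giving 33.785°.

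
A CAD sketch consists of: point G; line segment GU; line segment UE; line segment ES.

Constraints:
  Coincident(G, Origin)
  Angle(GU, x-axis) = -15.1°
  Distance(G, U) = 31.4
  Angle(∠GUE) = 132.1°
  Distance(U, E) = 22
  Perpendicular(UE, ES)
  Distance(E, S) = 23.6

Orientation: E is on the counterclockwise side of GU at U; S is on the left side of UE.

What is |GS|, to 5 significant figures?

43.052

G is at the origin; GU runs at -15.1° with length 31.4, so U = 31.4·(cos -15.1°, sin -15.1°) = (30.316, -8.1798). ∠GUE = 132.1°, so UE runs at -15.1° + (180° − 132.1°) = 32.800° from the x-axis; with |UE| = 22.0, E = U + 22.0·(cos 32.800°, sin 32.800°) = (48.808, 3.7377). UE is perpendicular to ES; with |ES| = 23.6 on the left of UE, S = E + 23.6·(-0.54171, 0.84057) = (36.024, 23.575). Then |GS| = |S − G| = 43.052.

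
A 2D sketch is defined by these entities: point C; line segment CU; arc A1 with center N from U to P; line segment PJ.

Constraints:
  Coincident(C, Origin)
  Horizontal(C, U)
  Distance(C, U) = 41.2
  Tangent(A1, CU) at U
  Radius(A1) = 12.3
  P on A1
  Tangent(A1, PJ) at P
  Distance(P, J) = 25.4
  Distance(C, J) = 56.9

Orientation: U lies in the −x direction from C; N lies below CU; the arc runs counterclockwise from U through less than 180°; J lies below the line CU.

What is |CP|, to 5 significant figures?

55.097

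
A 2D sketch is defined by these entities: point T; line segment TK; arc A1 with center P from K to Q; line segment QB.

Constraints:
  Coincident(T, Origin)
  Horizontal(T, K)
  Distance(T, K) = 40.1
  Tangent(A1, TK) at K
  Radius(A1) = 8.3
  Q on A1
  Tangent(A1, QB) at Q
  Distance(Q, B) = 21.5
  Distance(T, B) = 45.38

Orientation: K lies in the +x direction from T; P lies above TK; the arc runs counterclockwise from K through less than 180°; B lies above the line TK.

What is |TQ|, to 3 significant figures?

48.6

Checks: |PQ| = 8.300 ✓; ∠(PQ, QB) = 90.00° ✓; |QB| = 21.50 ✓; |TB| = 45.38 ✓.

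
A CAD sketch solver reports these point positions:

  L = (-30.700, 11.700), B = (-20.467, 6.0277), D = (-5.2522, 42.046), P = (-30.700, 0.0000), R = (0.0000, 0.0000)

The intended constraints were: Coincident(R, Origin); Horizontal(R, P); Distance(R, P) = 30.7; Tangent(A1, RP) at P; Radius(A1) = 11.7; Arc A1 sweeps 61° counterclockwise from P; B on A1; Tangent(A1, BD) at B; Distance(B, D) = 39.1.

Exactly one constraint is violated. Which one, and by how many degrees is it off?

Tangent(A1, BD) at B — off by 6.10°.

R = (0.00, 0.00) ✓; R.y = 0.00, P.y = 0.00 ✓; |RP| = 30.70 ✓; ∠(LP, PR) = 90.00° ✓; |LP| = 11.70 ✓; bearing(L→B) − bearing(L→P) = 61.00° ✓; |LB| = 11.70 ✓; ∠(LB, BD) = 83.90° ✗; |BD| = 39.10 ✓.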